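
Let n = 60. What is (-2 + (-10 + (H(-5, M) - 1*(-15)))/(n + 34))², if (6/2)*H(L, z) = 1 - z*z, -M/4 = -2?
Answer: 10404/2209 ≈ 4.7098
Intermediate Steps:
M = 8 (M = -4*(-2) = 8)
H(L, z) = ⅓ - z²/3 (H(L, z) = (1 - z*z)/3 = (1 - z²)/3 = ⅓ - z²/3)
(-2 + (-10 + (H(-5, M) - 1*(-15)))/(n + 34))² = (-2 + (-10 + ((⅓ - ⅓*8²) - 1*(-15)))/(60 + 34))² = (-2 + (-10 + ((⅓ - ⅓*64) + 15))/94)² = (-2 + (-10 + ((⅓ - 64/3) + 15))*(1/94))² = (-2 + (-10 + (-21 + 15))*(1/94))² = (-2 + (-10 - 6)*(1/94))² = (-2 - 16*1/94)² = (-2 - 8/47)² = (-102/47)² = 10404/2209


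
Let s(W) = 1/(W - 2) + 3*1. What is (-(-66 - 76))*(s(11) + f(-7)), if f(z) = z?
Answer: -4970/9 ≈ -552.22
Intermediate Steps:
s(W) = 3 + 1/(-2 + W) (s(W) = 1/(-2 + W) + 3 = 3 + 1/(-2 + W))
(-(-66 - 76))*(s(11) + f(-7)) = (-(-66 - 76))*((-5 + 3*11)/(-2 + 11) - 7) = (-1*(-142))*((-5 + 33)/9 - 7) = 142*((⅑)*28 - 7) = 142*(28/9 - 7) = 142*(-35/9) = -4970/9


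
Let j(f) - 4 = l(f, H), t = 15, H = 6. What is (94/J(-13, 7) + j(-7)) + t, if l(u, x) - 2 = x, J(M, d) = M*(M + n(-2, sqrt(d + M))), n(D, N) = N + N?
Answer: 5305/193 + 188*I*sqrt(6)/2509 ≈ 27.487 + 0.18354*I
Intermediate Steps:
n(D, N) = 2*N
J(M, d) = M*(M + 2*sqrt(M + d)) (J(M, d) = M*(M + 2*sqrt(d + M)) = M*(M + 2*sqrt(M + d)))
l(u, x) = 2 + x
j(f) = 12 (j(f) = 4 + (2 + 6) = 4 + 8 = 12)
(94/J(-13, 7) + j(-7)) + t = (94/((-13*(-13 + 2*sqrt(-13 + 7)))) + 12) + 15 = (94/((-13*(-13 + 2*sqrt(-6)))) + 12) + 15 = (94/((-13*(-13 + 2*(I*sqrt(6))))) + 12) + 15 = (94/((-13*(-13 + 2*I*sqrt(6)))) + 12) + 15 = (94/(169 - 26*I*sqrt(6)) + 12) + 15 = (12 + 94/(169 - 26*I*sqrt(6))) + 15 = 27 + 94/(169 - 26*I*sqrt(6))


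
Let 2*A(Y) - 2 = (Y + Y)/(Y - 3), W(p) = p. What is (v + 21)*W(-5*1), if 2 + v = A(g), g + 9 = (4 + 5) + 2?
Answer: -90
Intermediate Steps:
g = 2 (g = -9 + ((4 + 5) + 2) = -9 + (9 + 2) = -9 + 11 = 2)
A(Y) = 1 + Y/(-3 + Y) (A(Y) = 1 + ((Y + Y)/(Y - 3))/2 = 1 + ((2*Y)/(-3 + Y))/2 = 1 + (2*Y/(-3 + Y))/2 = 1 + Y/(-3 + Y))
v = -3 (v = -2 + (-3 + 2*2)/(-3 + 2) = -2 + (-3 + 4)/(-1) = -2 - 1*1 = -2 - 1 = -3)
(v + 21)*W(-5*1) = (-3 + 21)*(-5*1) = 18*(-5) = -90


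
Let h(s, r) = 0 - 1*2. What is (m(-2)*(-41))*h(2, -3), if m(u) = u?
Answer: -164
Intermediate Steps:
h(s, r) = -2 (h(s, r) = 0 - 2 = -2)
(m(-2)*(-41))*h(2, -3) = -2*(-41)*(-2) = 82*(-2) = -164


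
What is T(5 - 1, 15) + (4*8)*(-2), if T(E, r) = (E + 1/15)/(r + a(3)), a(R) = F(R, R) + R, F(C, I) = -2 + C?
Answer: -18179/285 ≈ -63.786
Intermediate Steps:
a(R) = -2 + 2*R (a(R) = (-2 + R) + R = -2 + 2*R)
T(E, r) = (1/15 + E)/(4 + r) (T(E, r) = (E + 1/15)/(r + (-2 + 2*3)) = (E + 1/15)/(r + (-2 + 6)) = (1/15 + E)/(r + 4) = (1/15 + E)/(4 + r))
T(5 - 1, 15) + (4*8)*(-2) = (1/15 + (5 - 1))/(4 + 15) + (4*8)*(-2) = (1/15 + 4)/19 + 32*(-2) = (1/19)*(61/15) - 64 = 61/285 - 64 = -18179/285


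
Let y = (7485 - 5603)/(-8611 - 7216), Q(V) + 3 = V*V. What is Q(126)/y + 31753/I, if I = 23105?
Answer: -5804423880809/43483610 ≈ -1.3349e+5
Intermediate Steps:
Q(V) = -3 + V**2 (Q(V) = -3 + V*V = -3 + V**2)
y = -1882/15827 (y = 1882/(-15827) = 1882*(-1/15827) = -1882/15827 ≈ -0.11891)
Q(126)/y + 31753/I = (-3 + 126**2)/(-1882/15827) + 31753/23105 = (-3 + 15876)*(-15827/1882) + 31753*(1/23105) = 15873*(-15827/1882) + 31753/23105 = -251221971/1882 + 31753/23105 = -5804423880809/43483610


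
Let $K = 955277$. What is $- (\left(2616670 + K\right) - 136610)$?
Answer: $-3435337$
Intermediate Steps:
$- (\left(2616670 + K\right) - 136610) = - (\left(2616670 + 955277\right) - 136610) = - (3571947 - 136610) = \left(-1\right) 3435337 = -3435337$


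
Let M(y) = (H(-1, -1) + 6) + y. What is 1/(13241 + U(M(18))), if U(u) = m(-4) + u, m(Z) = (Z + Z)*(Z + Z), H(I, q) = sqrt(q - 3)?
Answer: 13329/177662245 - 2*I/177662245 ≈ 7.5024e-5 - 1.1257e-8*I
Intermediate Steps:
H(I, q) = sqrt(-3 + q)
m(Z) = 4*Z**2 (m(Z) = (2*Z)*(2*Z) = 4*Z**2)
M(y) = 6 + y + 2*I (M(y) = (sqrt(-3 - 1) + 6) + y = (sqrt(-4) + 6) + y = (2*I + 6) + y = (6 + 2*I) + y = 6 + y + 2*I)
U(u) = 64 + u (U(u) = 4*(-4)**2 + u = 4*16 + u = 64 + u)
1/(13241 + U(M(18))) = 1/(13241 + (64 + (6 + 18 + 2*I))) = 1/(13241 + (64 + (24 + 2*I))) = 1/(13241 + (88 + 2*I)) = 1/(13329 + 2*I) = (13329 - 2*I)/177662245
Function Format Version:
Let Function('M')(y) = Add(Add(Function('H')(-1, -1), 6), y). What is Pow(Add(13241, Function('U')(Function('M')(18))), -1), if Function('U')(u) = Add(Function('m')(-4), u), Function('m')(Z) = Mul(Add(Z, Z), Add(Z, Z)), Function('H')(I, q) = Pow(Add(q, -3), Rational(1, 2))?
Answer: Add(Rational(13329, 177662245), Mul(Rational(-2, 177662245), I)) ≈ Add(7.5024e-5, Mul(-1.1257e-8, I))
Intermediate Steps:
Function('H')(I, q) = Pow(Add(-3, q), Rational(1, 2))
Function('m')(Z) = Mul(4, Pow(Z, 2)) (Function('m')(Z) = Mul(Mul(2, Z), Mul(2, Z)) = Mul(4, Pow(Z, 2)))
Function('M')(y) = Add(6, y, Mul(2, I)) (Function('M')(y) = Add(Add(Pow(Add(-3, -1), Rational(1, 2)), 6), y) = Add(Add(Pow(-4, Rational(1, 2)), 6), y) = Add(Add(Mul(2, I), 6), y) = Add(Add(6, Mul(2, I)), y) = Add(6, y, Mul(2, I)))
Function('U')(u) = Add(64, u) (Function('U')(u) = Add(Mul(4, Pow(-4, 2)), u) = Add(Mul(4, 16), u) = Add(64, u))
Pow(Add(13241, Function('U')(Function('M')(18))), -1) = Pow(Add(13241, Add(64, Add(6, 18, Mul(2, I)))), -1) = Pow(Add(13241, Add(64, Add(24, Mul(2, I)))), -1) = Pow(Add(13241, Add(88, Mul(2, I))), -1) = Pow(Add(13329, Mul(2, I)), -1) = Mul(Rational(1, 177662245), Add(13329, Mul(-2, I)))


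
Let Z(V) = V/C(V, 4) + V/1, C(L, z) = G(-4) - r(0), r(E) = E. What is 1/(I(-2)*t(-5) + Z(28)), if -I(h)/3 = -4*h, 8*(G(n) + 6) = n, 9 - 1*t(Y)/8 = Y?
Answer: -13/34636 ≈ -0.00037533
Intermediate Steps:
t(Y) = 72 - 8*Y
G(n) = -6 + n/8
I(h) = 12*h (I(h) = -(-12)*h = 12*h)
C(L, z) = -13/2 (C(L, z) = (-6 + (⅛)*(-4)) - 1*0 = (-6 - ½) + 0 = -13/2 + 0 = -13/2)
Z(V) = 11*V/13 (Z(V) = V/(-13/2) + V/1 = V*(-2/13) + V*1 = -2*V/13 + V = 11*V/13)
1/(I(-2)*t(-5) + Z(28)) = 1/((12*(-2))*(72 - 8*(-5)) + (11/13)*28) = 1/(-24*(72 + 40) + 308/13) = 1/(-24*112 + 308/13) = 1/(-2688 + 308/13) = 1/(-34636/13) = -13/34636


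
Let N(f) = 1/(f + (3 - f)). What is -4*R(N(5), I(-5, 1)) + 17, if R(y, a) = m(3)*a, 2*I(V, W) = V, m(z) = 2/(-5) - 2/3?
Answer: 19/3 ≈ 6.3333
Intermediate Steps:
m(z) = -16/15 (m(z) = 2*(-⅕) - 2*⅓ = -⅖ - ⅔ = -16/15)
I(V, W) = V/2
N(f) = ⅓ (N(f) = 1/3 = ⅓)
R(y, a) = -16*a/15
-4*R(N(5), I(-5, 1)) + 17 = -(-64)*(½)*(-5)/15 + 17 = -(-64)*(-5)/(15*2) + 17 = -4*8/3 + 17 = -32/3 + 17 = 19/3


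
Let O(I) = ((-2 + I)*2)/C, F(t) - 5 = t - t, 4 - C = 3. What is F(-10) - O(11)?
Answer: -13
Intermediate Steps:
C = 1 (C = 4 - 1*3 = 4 - 3 = 1)
F(t) = 5 (F(t) = 5 + (t - t) = 5 + 0 = 5)
O(I) = -4 + 2*I (O(I) = ((-2 + I)*2)/1 = (-4 + 2*I)*1 = -4 + 2*I)
F(-10) - O(11) = 5 - (-4 + 2*11) = 5 - (-4 + 22) = 5 - 1*18 = 5 - 18 = -13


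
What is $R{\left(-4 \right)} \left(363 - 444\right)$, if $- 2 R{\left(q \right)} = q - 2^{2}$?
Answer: $-324$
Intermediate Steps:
$R{\left(q \right)} = 2 - \frac{q}{2}$ ($R{\left(q \right)} = - \frac{q - 2^{2}}{2} = - \frac{q - 4}{2} = - \frac{-4 + q}{2} = 2 - \frac{q}{2}$)
$R{\left(-4 \right)} \left(363 - 444\right) = \left(2 - -2\right) \left(363 - 444\right) = \left(2 + 2\right) \left(-81\right) = 4 \left(-81\right) = -324$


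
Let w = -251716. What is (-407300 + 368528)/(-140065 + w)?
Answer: 38772/391781 ≈ 0.098963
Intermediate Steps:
(-407300 + 368528)/(-140065 + w) = (-407300 + 368528)/(-140065 - 251716) = -38772/(-391781) = -38772*(-1/391781) = 38772/391781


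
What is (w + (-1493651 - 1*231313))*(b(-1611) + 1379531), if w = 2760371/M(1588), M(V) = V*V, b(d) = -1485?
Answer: -2997191384407912435/1260872 ≈ -2.3771e+12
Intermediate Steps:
M(V) = V²
w = 2760371/2521744 (w = 2760371/(1588²) = 2760371/2521744 ≈ 1.0946)
(w + (-1493651 - 1*231313))*(b(-1611) + 1379531) = (2760371/2521744 + (-1493651 - 1*231313))*(-1485 + 1379531) = (2760371/2521744 + (-1493651 - 231313))*1378046 = (2760371/2521744 - 1724964)*1378046 = -4349914856845/2521744*1378046 = -2997191384407912435/1260872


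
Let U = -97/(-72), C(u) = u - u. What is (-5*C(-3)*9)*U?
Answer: 0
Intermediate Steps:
C(u) = 0
U = 97/72 (U = -97*(-1/72) = 97/72 ≈ 1.3472)
(-5*C(-3)*9)*U = (-5*0*9)*(97/72) = (0*9)*(97/72) = 0*(97/72) = 0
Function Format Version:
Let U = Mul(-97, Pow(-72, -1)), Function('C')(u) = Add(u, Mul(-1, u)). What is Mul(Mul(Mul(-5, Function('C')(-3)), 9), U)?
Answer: 0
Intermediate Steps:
Function('C')(u) = 0
U = Rational(97, 72) (U = Mul(-97, Rational(-1, 72)) = Rational(97, 72) ≈ 1.3472)
Mul(Mul(Mul(-5, Function('C')(-3)), 9), U) = Mul(Mul(Mul(-5, 0), 9), Rational(97, 72)) = Mul(Mul(0, 9), Rational(97, 72)) = Mul(0, Rational(97, 72)) = 0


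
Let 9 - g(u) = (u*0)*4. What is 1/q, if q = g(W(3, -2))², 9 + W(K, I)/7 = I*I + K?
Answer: 1/81 ≈ 0.012346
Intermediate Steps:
W(K, I) = -63 + 7*K + 7*I² (W(K, I) = -63 + 7*(I*I + K) = -63 + 7*(I² + K) = -63 + 7*(K + I²) = -63 + (7*K + 7*I²) = -63 + 7*K + 7*I²)
g(u) = 9 (g(u) = 9 - u*0*4 = 9 - 0*4 = 9 - 1*0 = 9 + 0 = 9)
q = 81 (q = 9² = 81)
1/q = 1/81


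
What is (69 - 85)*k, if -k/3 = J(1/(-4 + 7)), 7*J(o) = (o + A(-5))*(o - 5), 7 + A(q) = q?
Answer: 1120/3 ≈ 373.33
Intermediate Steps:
A(q) = -7 + q
J(o) = (-12 + o)*(-5 + o)/7 (J(o) = ((o + (-7 - 5))*(o - 5))/7 = ((o - 12)*(-5 + o))/7 = ((-12 + o)*(-5 + o))/7 = (-12 + o)*(-5 + o)/7)
k = -70/3 (k = -3*(60/7 - 17/(7*(-4 + 7)) + (1/(-4 + 7))²/7) = -3*(60/7 - 17/7/3 + (1/3)²/7) = -3*(60/7 - 17/7*⅓ + (⅓)²/7) = -3*(60/7 - 17/21 + (⅐)*(⅑)) = -3*(60/7 - 17/21 + 1/63) = -3*70/9 = -70/3 ≈ -23.333)
(69 - 85)*k = (69 - 85)*(-70/3) = -16*(-70/3) = 1120/3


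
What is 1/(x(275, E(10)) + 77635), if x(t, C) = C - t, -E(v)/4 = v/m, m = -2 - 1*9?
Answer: 11/851000 ≈ 1.2926e-5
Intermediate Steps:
m = -11 (m = -2 - 9 = -11)
E(v) = 4*v/11 (E(v) = -4*v/(-11) = -4*v*(-1)/11 = -(-4)*v/11 = 4*v/11)
1/(x(275, E(10)) + 77635) = 1/(((4/11)*10 - 1*275) + 77635) = 1/((40/11 - 275) + 77635) = 1/(-2985/11 + 77635) = 1/(851000/11) = 11/851000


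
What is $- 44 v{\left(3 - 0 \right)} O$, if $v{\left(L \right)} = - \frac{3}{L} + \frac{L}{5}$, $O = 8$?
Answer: $\frac{704}{5} \approx 140.8$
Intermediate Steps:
$v{\left(L \right)} = - \frac{3}{L} + \frac{L}{5}$ ($v{\left(L \right)} = - \frac{3}{L} + L \frac{1}{5} = - \frac{3}{L} + \frac{L}{5}$)
$- 44 v{\left(3 - 0 \right)} O = - 44 \left(- \frac{3}{3 - 0} + \frac{3 - 0}{5}\right) 8 = - 44 \left(- \frac{3}{3 + 0} + \frac{3 + 0}{5}\right) 8 = - 44 \left(- \frac{3}{3} + \frac{1}{5} \cdot 3\right) 8 = - 44 \left(\left(-3\right) \frac{1}{3} + \frac{3}{5}\right) 8 = - 44 \left(-1 + \frac{3}{5}\right) 8 = \left(-44\right) \left(- \frac{2}{5}\right) 8 = \frac{88}{5} \cdot 8 = \frac{704}{5}$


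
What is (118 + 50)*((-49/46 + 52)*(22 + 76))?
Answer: 19287576/23 ≈ 8.3859e+5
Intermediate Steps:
(118 + 50)*((-49/46 + 52)*(22 + 76)) = 168*((-49*1/46 + 52)*98) = 168*((-49/46 + 52)*98) = 168*((2343/46)*98) = 168*(114807/23) = 19287576/23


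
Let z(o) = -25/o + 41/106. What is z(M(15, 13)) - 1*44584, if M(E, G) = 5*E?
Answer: -14177695/318 ≈ -44584.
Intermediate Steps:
z(o) = 41/106 - 25/o (z(o) = -25/o + 41*(1/106) = -25/o + 41/106 = 41/106 - 25/o)
z(M(15, 13)) - 1*44584 = (41/106 - 25/(5*15)) - 1*44584 = (41/106 - 25/75) - 44584 = (41/106 - 25*1/75) - 44584 = (41/106 - 1/3) - 44584 = 17/318 - 44584 = -14177695/318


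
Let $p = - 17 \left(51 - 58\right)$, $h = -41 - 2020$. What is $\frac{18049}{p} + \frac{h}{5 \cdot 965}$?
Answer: $\frac{86841166}{574175} \approx 151.25$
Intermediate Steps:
$h = -2061$ ($h = -41 - 2020 = -2061$)
$p = 119$ ($p = \left(-17\right) \left(-7\right) = 119$)
$\frac{18049}{p} + \frac{h}{5 \cdot 965} = \frac{18049}{119} - \frac{2061}{5 \cdot 965} = 18049 \cdot \frac{1}{119} - \frac{2061}{4825} = \frac{18049}{119} - \frac{2061}{4825} = \frac{86841166}{574175}$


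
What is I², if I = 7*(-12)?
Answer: 7056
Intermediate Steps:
I = -84
I² = (-84)² = 7056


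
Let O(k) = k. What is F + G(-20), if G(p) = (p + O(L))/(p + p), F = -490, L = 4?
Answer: -2448/5 ≈ -489.60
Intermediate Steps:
G(p) = (4 + p)/(2*p) (G(p) = (p + 4)/(p + p) = (4 + p)/((2*p)) = (4 + p)*(1/(2*p)) = (4 + p)/(2*p))
F + G(-20) = -490 + (½)*(4 - 20)/(-20) = -490 + (½)*(-1/20)*(-16) = -490 + ⅖ = -2448/5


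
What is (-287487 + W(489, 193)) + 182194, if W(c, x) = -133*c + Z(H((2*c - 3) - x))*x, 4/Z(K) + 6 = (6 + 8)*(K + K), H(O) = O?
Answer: -1864261464/10945 ≈ -1.7033e+5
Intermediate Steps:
Z(K) = 4/(-6 + 28*K) (Z(K) = 4/(-6 + (6 + 8)*(K + K)) = 4/(-6 + 14*(2*K)) = 4/(-6 + 28*K))
W(c, x) = -133*c + 2*x/(-45 - 14*x + 28*c) (W(c, x) = -133*c + (2/(-3 + 14*((2*c - 3) - x)))*x = -133*c + (2/(-3 + 14*((-3 + 2*c) - x)))*x = -133*c + (2/(-3 + 14*(-3 - x + 2*c)))*x = -133*c + (2/(-3 + (-42 - 14*x + 28*c)))*x = -133*c + (2/(-45 - 14*x + 28*c))*x = -133*c + 2*x/(-45 - 14*x + 28*c))
(-287487 + W(489, 193)) + 182194 = (-287487 + (-2*193 - 133*489*(45 - 28*489 + 14*193))/(45 - 28*489 + 14*193)) + 182194 = (-287487 + (-386 - 133*489*(45 - 13692 + 2702))/(45 - 13692 + 2702)) + 182194 = (-287487 + (-386 - 133*489*(-10945))/(-10945)) + 182194 = (-287487 - (-386 + 711829965)/10945) + 182194 = (-287487 - 1/10945*711829579) + 182194 = (-287487 - 711829579/10945) + 182194 = -3858374794/10945 + 182194 = -1864261464/10945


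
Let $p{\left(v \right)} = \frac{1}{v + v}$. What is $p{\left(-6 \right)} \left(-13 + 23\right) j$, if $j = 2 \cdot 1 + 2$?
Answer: $- \frac{10}{3} \approx -3.3333$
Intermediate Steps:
$p{\left(v \right)} = \frac{1}{2 v}$
$j = 4$ ($j = 2 + 2 = 4$)
$p{\left(-6 \right)} \left(-13 + 23\right) j = \frac{1}{2 \left(-6\right)} \left(-13 + 23\right) 4 = \frac{1}{2} \left(- \frac{1}{6}\right) 10 \cdot 4 = \left(- \frac{1}{12}\right) 10 \cdot 4 = \left(- \frac{5}{6}\right) 4 = - \frac{10}{3}$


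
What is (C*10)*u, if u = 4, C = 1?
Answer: 40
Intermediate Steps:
(C*10)*u = (1*10)*4 = 10*4 = 40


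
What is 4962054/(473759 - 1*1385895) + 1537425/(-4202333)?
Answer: -11127271980891/1916549606644 ≈ -5.8059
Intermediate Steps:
4962054/(473759 - 1*1385895) + 1537425/(-4202333) = 4962054/(473759 - 1385895) + 1537425*(-1/4202333) = 4962054/(-912136) - 1537425/4202333 = 4962054*(-1/912136) - 1537425/4202333 = -2481027/456068 - 1537425/4202333 = -11127271980891/1916549606644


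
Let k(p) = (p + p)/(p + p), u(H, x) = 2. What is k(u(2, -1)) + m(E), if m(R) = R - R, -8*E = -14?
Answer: 1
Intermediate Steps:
k(p) = 1 (k(p) = (2*p)/((2*p)) = (2*p)*(1/(2*p)) = 1)
E = 7/4 (E = -⅛*(-14) = 7/4 ≈ 1.7500)
m(R) = 0
k(u(2, -1)) + m(E) = 1 + 0 = 1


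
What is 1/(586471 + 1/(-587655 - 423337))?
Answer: 1010992/592917489231 ≈ 1.7051e-6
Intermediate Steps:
1/(586471 + 1/(-587655 - 423337)) = 1/(586471 + 1/(-1010992)) = 1/(586471 - 1/1010992) = 1/(592917489231/1010992) = 1010992/592917489231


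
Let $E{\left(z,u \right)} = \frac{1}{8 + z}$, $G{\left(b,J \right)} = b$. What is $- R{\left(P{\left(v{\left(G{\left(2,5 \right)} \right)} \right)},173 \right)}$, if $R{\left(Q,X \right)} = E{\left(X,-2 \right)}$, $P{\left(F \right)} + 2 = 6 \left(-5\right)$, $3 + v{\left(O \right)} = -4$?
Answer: $- \frac{1}{181} \approx -0.0055249$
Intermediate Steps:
$v{\left(O \right)} = -7$ ($v{\left(O \right)} = -3 - 4 = -7$)
$P{\left(F \right)} = -32$ ($P{\left(F \right)} = -2 + 6 \left(-5\right) = -2 - 30 = -32$)
$R{\left(Q,X \right)} = \frac{1}{8 + X}$
$- R{\left(P{\left(v{\left(G{\left(2,5 \right)} \right)} \right)},173 \right)} = - \frac{1}{8 + 173} = - \frac{1}{181}$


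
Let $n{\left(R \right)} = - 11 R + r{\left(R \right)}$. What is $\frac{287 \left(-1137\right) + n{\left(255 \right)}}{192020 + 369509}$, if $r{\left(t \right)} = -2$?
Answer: $- \frac{329126}{561529} \approx -0.58612$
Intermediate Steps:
$n{\left(R \right)} = -2 - 11 R$ ($n{\left(R \right)} = - 11 R - 2 = -2 - 11 R$)
$\frac{287 \left(-1137\right) + n{\left(255 \right)}}{192020 + 369509} = \frac{287 \left(-1137\right) - 2807}{192020 + 369509} = \frac{-326319 - 2807}{561529} = \left(-326319 - 2807\right) \frac{1}{561529} = \left(-329126\right) \frac{1}{561529} = - \frac{329126}{561529}$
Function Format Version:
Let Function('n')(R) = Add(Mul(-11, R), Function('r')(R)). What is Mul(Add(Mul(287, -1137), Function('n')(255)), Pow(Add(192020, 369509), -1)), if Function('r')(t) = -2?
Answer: Rational(-329126, 561529) ≈ -0.58612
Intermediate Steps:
Function('n')(R) = Add(-2, Mul(-11, R)) (Function('n')(R) = Add(Mul(-11, R), -2) = Add(-2, Mul(-11, R)))
Mul(Add(Mul(287, -1137), Function('n')(255)), Pow(Add(192020, 369509), -1)) = Mul(Add(Mul(287, -1137), Add(-2, Mul(-11, 255))), Pow(Add(192020, 369509), -1)) = Mul(Add(-326319, Add(-2, -2805)), Pow(561529, -1)) = Mul(Add(-326319, -2807), Rational(1, 561529)) = Mul(-329126, Rational(1, 561529)) = Rational(-329126, 561529)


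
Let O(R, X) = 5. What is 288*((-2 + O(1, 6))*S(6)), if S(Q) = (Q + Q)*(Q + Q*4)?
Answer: 311040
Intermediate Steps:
S(Q) = 10*Q**2 (S(Q) = (2*Q)*(Q + 4*Q) = (2*Q)*(5*Q) = 10*Q**2)
288*((-2 + O(1, 6))*S(6)) = 288*((-2 + 5)*(10*6**2)) = 288*(3*(10*36)) = 288*(3*360) = 288*1080 = 311040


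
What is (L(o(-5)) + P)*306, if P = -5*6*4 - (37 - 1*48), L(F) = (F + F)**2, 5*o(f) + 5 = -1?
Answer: -789786/25 ≈ -31591.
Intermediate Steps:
o(f) = -6/5 (o(f) = -1 + (1/5)*(-1) = -1 - 1/5 = -6/5)
L(F) = 4*F**2 (L(F) = (2*F)**2 = 4*F**2)
P = -109 (P = -30*4 - (37 - 48) = -120 - 1*(-11) = -120 + 11 = -109)
(L(o(-5)) + P)*306 = (4*(-6/5)**2 - 109)*306 = (4*(36/25) - 109)*306 = (144/25 - 109)*306 = -2581/25*306 = -789786/25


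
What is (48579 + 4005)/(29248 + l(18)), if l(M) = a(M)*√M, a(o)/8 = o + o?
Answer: 429123/238268 - 25353*√2/476536 ≈ 1.7258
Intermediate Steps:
a(o) = 16*o (a(o) = 8*(o + o) = 8*(2*o) = 16*o)
l(M) = 16*M^(3/2) (l(M) = (16*M)*√M = 16*M^(3/2))
(48579 + 4005)/(29248 + l(18)) = (48579 + 4005)/(29248 + 16*18^(3/2)) = 52584/(29248 + 16*(54*√2)) = 52584/(29248 + 864*√2)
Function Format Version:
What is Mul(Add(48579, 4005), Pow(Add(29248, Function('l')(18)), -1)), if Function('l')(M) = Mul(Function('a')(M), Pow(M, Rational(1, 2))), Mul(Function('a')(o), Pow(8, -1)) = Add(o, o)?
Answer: Add(Rational(429123, 238268), Mul(Rational(-25353, 476536), Pow(2, Rational(1, 2)))) ≈ 1.7258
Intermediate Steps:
Function('a')(o) = Mul(16, o) (Function('a')(o) = Mul(8, Add(o, o)) = Mul(8, Mul(2, o)) = Mul(16, o))
Function('l')(M) = Mul(16, Pow(M, Rational(3, 2))) (Function('l')(M) = Mul(Mul(16, M), Pow(M, Rational(1, 2))) = Mul(16, Pow(M, Rational(3, 2))))
Mul(Add(48579, 4005), Pow(Add(29248, Function('l')(18)), -1)) = Mul(Add(48579, 4005), Pow(Add(29248, Mul(16, Pow(18, Rational(3, 2)))), -1)) = Mul(52584, Pow(Add(29248, Mul(16, Mul(54, Pow(2, Rational(1, 2))))), -1)) = Mul(52584, Pow(Add(29248, Mul(864, Pow(2, Rational(1, 2)))), -1))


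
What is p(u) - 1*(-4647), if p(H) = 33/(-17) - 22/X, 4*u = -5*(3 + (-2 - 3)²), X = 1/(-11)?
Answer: 83080/17 ≈ 4887.1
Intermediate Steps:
X = -1/11 ≈ -0.090909
u = -35 (u = (-5*(3 + (-2 - 3)²))/4 = (-5*(3 + (-5)²))/4 = (-5*(3 + 25))/4 = (-5*28)/4 = (¼)*(-140) = -35)
p(H) = 4081/17 (p(H) = 33/(-17) - 22/(-1/11) = 33*(-1/17) - 22*(-11) = -33/17 + 242 = 4081/17)
p(u) - 1*(-4647) = 4081/17 - 1*(-4647) = 4081/17 + 4647 = 83080/17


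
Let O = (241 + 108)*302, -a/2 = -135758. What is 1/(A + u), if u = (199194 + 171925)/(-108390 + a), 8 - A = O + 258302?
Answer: -163126/59327250073 ≈ -2.7496e-6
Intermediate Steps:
a = 271516 (a = -2*(-135758) = 271516)
O = 105398 (O = 349*302 = 105398)
A = -363692 (A = 8 - (105398 + 258302) = 8 - 1*363700 = 8 - 363700 = -363692)
u = 371119/163126 (u = (199194 + 171925)/(-108390 + 271516) = 371119/163126 ≈ 2.2750)
1/(A + u) = 1/(-363692 + 371119/163126) = 1/(-59327250073/163126) = -163126/59327250073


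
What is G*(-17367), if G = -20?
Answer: 347340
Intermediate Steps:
G*(-17367) = -20*(-17367) = 347340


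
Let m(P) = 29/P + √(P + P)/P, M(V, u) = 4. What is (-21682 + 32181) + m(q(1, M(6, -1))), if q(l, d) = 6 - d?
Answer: 21029/2 ≈ 10515.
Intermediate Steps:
m(P) = 29/P + √2/√P (m(P) = 29/P + √(2*P)/P = 29/P + (√2*√P)/P = 29/P + √2/√P)
(-21682 + 32181) + m(q(1, M(6, -1))) = (-21682 + 32181) + (29/(6 - 1*4) + √2/√(6 - 1*4)) = 10499 + (29/(6 - 4) + √2/√(6 - 4)) = 10499 + (29/2 + √2/√2) = 10499 + (29*(½) + √2*(√2/2)) = 10499 + (29/2 + 1) = 10499 + 31/2 = 21029/2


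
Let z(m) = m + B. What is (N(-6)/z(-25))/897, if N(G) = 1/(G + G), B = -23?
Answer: 1/516672 ≈ 1.9355e-6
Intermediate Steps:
z(m) = -23 + m (z(m) = m - 23 = -23 + m)
N(G) = 1/(2*G)
(N(-6)/z(-25))/897 = (((½)/(-6))/(-23 - 25))/897 = (((½)*(-⅙))/(-48))*(1/897) = -1/12*(-1/48)*(1/897) = (1/576)*(1/897) = 1/516672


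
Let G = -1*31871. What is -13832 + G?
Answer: -45703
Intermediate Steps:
G = -31871
-13832 + G = -13832 - 31871 = -45703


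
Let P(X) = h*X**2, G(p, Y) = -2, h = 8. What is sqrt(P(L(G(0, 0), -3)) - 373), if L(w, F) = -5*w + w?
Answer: sqrt(139) ≈ 11.790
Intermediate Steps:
L(w, F) = -4*w
P(X) = 8*X**2
sqrt(P(L(G(0, 0), -3)) - 373) = sqrt(8*(-4*(-2))**2 - 373) = sqrt(8*8**2 - 373) = sqrt(8*64 - 373) = sqrt(512 - 373) = sqrt(139)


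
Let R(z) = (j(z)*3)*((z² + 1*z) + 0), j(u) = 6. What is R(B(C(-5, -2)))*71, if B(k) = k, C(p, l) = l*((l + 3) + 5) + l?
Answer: 232596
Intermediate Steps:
C(p, l) = l + l*(8 + l) (C(p, l) = l*((3 + l) + 5) + l = l*(8 + l) + l = l + l*(8 + l))
R(z) = 18*z + 18*z² (R(z) = (6*3)*((z² + 1*z) + 0) = 18*((z² + z) + 0) = 18*((z + z²) + 0) = 18*(z + z²) = 18*z + 18*z²)
R(B(C(-5, -2)))*71 = (18*(-2*(9 - 2))*(1 - 2*(9 - 2)))*71 = (18*(-2*7)*(1 - 2*7))*71 = (18*(-14)*(1 - 14))*71 = (18*(-14)*(-13))*71 = 3276*71 = 232596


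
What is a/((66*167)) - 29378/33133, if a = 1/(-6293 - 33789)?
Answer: -12978724627045/14637622777932 ≈ -0.88667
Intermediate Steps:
a = -1/40082 (a = 1/(-40082) = -1/40082 ≈ -2.4949e-5)
a/((66*167)) - 29378/33133 = -1/(40082*(66*167)) - 29378/33133 = -1/40082/11022 - 29378*1/33133 = -1/40082*1/11022 - 29378/33133 = -1/441783804 - 29378/33133 = -12978724627045/14637622777932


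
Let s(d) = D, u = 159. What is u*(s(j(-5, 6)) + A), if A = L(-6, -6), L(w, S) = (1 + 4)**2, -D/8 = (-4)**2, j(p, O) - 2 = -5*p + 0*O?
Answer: -16377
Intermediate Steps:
j(p, O) = 2 - 5*p (j(p, O) = 2 + (-5*p + 0*O) = 2 + (-5*p + 0) = 2 - 5*p)
D = -128 (D = -8*(-4)**2 = -8*16 = -128)
L(w, S) = 25 (L(w, S) = 5**2 = 25)
s(d) = -128
A = 25
u*(s(j(-5, 6)) + A) = 159*(-128 + 25) = 159*(-103) = -16377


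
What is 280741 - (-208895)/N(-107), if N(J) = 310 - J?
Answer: 117277892/417 ≈ 2.8124e+5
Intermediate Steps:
280741 - (-208895)/N(-107) = 280741 - (-208895)/(310 - 1*(-107)) = 280741 - (-208895)/(310 + 107) = 280741 - (-208895)/417 = 280741 - 1*(-208895/417) = 280741 + 208895/417 = 117277892/417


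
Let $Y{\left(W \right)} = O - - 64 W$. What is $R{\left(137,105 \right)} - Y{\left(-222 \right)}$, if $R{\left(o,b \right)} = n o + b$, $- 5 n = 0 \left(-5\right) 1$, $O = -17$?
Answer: $14330$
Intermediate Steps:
$n = 0$ ($n = - \frac{0 \left(-5\right) 1}{5} = - \frac{0 \cdot 1}{5} = \left(- \frac{1}{5}\right) 0 = 0$)
$R{\left(o,b \right)} = b$ ($R{\left(o,b \right)} = 0 o + b = 0 + b = b$)
$Y{\left(W \right)} = -17 + 64 W$ ($Y{\left(W \right)} = -17 - - 64 W = -17 + 64 W$)
$R{\left(137,105 \right)} - Y{\left(-222 \right)} = 105 - \left(-17 + 64 \left(-222\right)\right) = 105 - \left(-17 - 14208\right) = 105 - -14225 = 105 + 14225 = 14330$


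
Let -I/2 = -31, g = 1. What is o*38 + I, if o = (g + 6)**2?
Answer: 1924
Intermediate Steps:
I = 62 (I = -2*(-31) = 62)
o = 49 (o = (1 + 6)**2 = 7**2 = 49)
o*38 + I = 49*38 + 62 = 1862 + 62 = 1924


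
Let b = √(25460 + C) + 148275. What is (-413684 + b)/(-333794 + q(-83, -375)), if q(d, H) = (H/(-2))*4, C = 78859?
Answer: 265409/333044 - 3*√11591/333044 ≈ 0.79595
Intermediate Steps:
q(d, H) = -2*H (q(d, H) = (H*(-½))*4 = -H/2*4 = -2*H)
b = 148275 + 3*√11591 (b = √(25460 + 78859) + 148275 = √104319 + 148275 = 3*√11591 + 148275 = 148275 + 3*√11591 ≈ 1.4860e+5)
(-413684 + b)/(-333794 + q(-83, -375)) = (-413684 + (148275 + 3*√11591))/(-333794 - 2*(-375)) = (-265409 + 3*√11591)/(-333794 + 750) = (-265409 + 3*√11591)/(-333044) = (-265409 + 3*√11591)*(-1/333044) = 265409/333044 - 3*√11591/333044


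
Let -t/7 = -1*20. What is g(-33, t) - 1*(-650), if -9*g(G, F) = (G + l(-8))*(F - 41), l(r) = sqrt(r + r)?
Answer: 1013 - 44*I ≈ 1013.0 - 44.0*I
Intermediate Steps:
t = 140 (t = -(-7)*20 = -7*(-20) = 140)
l(r) = sqrt(2)*sqrt(r) (l(r) = sqrt(2*r) = sqrt(2)*sqrt(r))
g(G, F) = -(-41 + F)*(G + 4*I)/9 (g(G, F) = -(G + sqrt(2)*sqrt(-8))*(F - 41)/9 = -(G + sqrt(2)*(2*I*sqrt(2)))*(-41 + F)/9 = -(G + 4*I)*(-41 + F)/9 = -(-41 + F)*(G + 4*I)/9)
g(-33, t) - 1*(-650) = ((41/9)*(-33) + 164*I/9 - 4/9*I*140 - 1/9*140*(-33)) - 1*(-650) = (-451/3 + 164*I/9 - 560*I/9 + 1540/3) + 650 = (363 - 44*I) + 650 = 1013 - 44*I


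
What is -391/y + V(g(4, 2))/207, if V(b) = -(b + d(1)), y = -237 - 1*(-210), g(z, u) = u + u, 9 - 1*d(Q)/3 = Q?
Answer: 8909/621 ≈ 14.346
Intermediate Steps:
d(Q) = 27 - 3*Q
g(z, u) = 2*u
y = -27 (y = -237 + 210 = -27)
V(b) = -24 - b (V(b) = -(b + (27 - 3*1)) = -(b + (27 - 3)) = -(b + 24) = -(24 + b) = -24 - b)
-391/y + V(g(4, 2))/207 = -391/(-27) + (-24 - 2*2)/207 = -391*(-1/27) + (-24 - 1*4)*(1/207) = 391/27 + (-24 - 4)*(1/207) = 391/27 - 28*1/207 = 391/27 - 28/207 = 8909/621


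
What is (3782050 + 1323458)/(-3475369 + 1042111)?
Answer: -850918/405543 ≈ -2.0982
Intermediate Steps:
(3782050 + 1323458)/(-3475369 + 1042111) = 5105508/(-2433258) = 5105508*(-1/2433258) = -850918/405543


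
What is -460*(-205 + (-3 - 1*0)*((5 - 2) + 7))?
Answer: 108100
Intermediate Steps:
-460*(-205 + (-3 - 1*0)*((5 - 2) + 7)) = -460*(-205 + (-3 + 0)*(3 + 7)) = -460*(-205 - 3*10) = -460*(-205 - 30) = -460*(-235) = 108100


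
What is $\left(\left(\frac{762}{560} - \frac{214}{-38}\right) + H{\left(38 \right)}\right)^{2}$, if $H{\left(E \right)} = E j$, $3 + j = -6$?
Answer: $\frac{3176382982081}{28302400} \approx 1.1223 \cdot 10^{5}$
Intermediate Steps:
$j = -9$ ($j = -3 - 6 = -9$)
$H{\left(E \right)} = - 9 E$ ($H{\left(E \right)} = E \left(-9\right) = - 9 E$)
$\left(\left(\frac{762}{560} - \frac{214}{-38}\right) + H{\left(38 \right)}\right)^{2} = \left(\left(\frac{762}{560} - \frac{214}{-38}\right) - 342\right)^{2} = \left(\left(762 \cdot \frac{1}{560} - - \frac{107}{19}\right) - 342\right)^{2} = \left(\left(\frac{381}{280} + \frac{107}{19}\right) - 342\right)^{2} = \left(\frac{37199}{5320} - 342\right)^{2} = \left(- \frac{1782241}{5320}\right)^{2} = \frac{3176382982081}{28302400}$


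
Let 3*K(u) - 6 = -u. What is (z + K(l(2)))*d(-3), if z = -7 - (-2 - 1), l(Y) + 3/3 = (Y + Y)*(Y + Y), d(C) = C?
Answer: 21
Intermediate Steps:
l(Y) = -1 + 4*Y² (l(Y) = -1 + (Y + Y)*(Y + Y) = -1 + (2*Y)*(2*Y) = -1 + 4*Y²)
K(u) = 2 - u/3 (K(u) = 2 + (-u)/3 = 2 - u/3)
z = -4 (z = -7 - 1*(-3) = -7 + 3 = -4)
(z + K(l(2)))*d(-3) = (-4 + (2 - (-1 + 4*2²)/3))*(-3) = (-4 + (2 - (-1 + 4*4)/3))*(-3) = (-4 + (2 - (-1 + 16)/3))*(-3) = (-4 + (2 - ⅓*15))*(-3) = (-4 + (2 - 5))*(-3) = (-4 - 3)*(-3) = -7*(-3) = 21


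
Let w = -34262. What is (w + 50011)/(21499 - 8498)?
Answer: 15749/13001 ≈ 1.2114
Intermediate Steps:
(w + 50011)/(21499 - 8498) = (-34262 + 50011)/(21499 - 8498) = 15749/13001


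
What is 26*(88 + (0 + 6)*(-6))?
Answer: 1352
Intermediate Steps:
26*(88 + (0 + 6)*(-6)) = 26*(88 + 6*(-6)) = 26*(88 - 36) = 26*52 = 1352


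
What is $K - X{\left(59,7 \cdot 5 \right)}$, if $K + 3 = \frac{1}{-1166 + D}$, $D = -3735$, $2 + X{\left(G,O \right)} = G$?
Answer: $- \frac{294061}{4901} \approx -60.0$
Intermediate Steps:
$X{\left(G,O \right)} = -2 + G$
$K = - \frac{14704}{4901}$ ($K = -3 + \frac{1}{-1166 - 3735} = -3 + \frac{1}{-4901} = -3 - \frac{1}{4901} = - \frac{14704}{4901} \approx -3.0002$)
$K - X{\left(59,7 \cdot 5 \right)} = - \frac{14704}{4901} - \left(-2 + 59\right) = - \frac{14704}{4901} - 57 = - \frac{294061}{4901}$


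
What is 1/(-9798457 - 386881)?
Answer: -1/10185338 ≈ -9.8180e-8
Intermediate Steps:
1/(-9798457 - 386881) = 1/(-10185338) = -1/10185338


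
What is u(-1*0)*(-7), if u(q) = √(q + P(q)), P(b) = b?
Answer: 0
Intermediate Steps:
u(q) = √2*√q (u(q) = √(q + q) = √(2*q) = √2*√q)
u(-1*0)*(-7) = (√2*√(-1*0))*(-7) = (√2*√0)*(-7) = (√2*0)*(-7) = 0*(-7) = 0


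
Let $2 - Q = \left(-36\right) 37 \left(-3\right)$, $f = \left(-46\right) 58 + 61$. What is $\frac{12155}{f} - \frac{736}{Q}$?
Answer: $- \frac{2119469}{473289} \approx -4.4782$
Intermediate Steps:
$f = -2607$ ($f = -2668 + 61 = -2607$)
$Q = -3994$ ($Q = 2 - \left(-36\right) 37 \left(-3\right) = 2 - \left(-1332\right) \left(-3\right) = 2 - 3996 = -3994$)
$\frac{12155}{f} - \frac{736}{Q} = \frac{12155}{-2607} - \frac{736}{-3994} = 12155 \left(- \frac{1}{2607}\right) - - \frac{368}{1997} = - \frac{1105}{237} + \frac{368}{1997} = - \frac{2119469}{473289}$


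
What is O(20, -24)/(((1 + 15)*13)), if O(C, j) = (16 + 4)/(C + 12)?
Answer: 5/1664 ≈ 0.0030048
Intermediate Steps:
O(C, j) = 20/(12 + C)
O(20, -24)/(((1 + 15)*13)) = (20/(12 + 20))/(((1 + 15)*13)) = (20/32)/((16*13)) = (20*(1/32))/208 = (5/8)*(1/208) = 5/1664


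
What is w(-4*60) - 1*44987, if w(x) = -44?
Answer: -45031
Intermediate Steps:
w(-4*60) - 1*44987 = -44 - 1*44987 = -44 - 44987 = -45031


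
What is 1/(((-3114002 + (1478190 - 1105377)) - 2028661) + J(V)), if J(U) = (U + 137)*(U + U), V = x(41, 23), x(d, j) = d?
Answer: -1/4755254 ≈ -2.1029e-7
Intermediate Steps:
V = 41
J(U) = 2*U*(137 + U) (J(U) = (137 + U)*(2*U) = 2*U*(137 + U))
1/(((-3114002 + (1478190 - 1105377)) - 2028661) + J(V)) = 1/(((-3114002 + (1478190 - 1105377)) - 2028661) + 2*41*(137 + 41)) = 1/(((-3114002 + 372813) - 2028661) + 2*41*178) = 1/((-2741189 - 2028661) + 14596) = 1/(-4769850 + 14596) = 1/(-4755254) = -1/4755254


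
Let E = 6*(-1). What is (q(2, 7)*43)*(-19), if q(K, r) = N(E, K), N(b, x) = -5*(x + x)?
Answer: 16340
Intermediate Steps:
E = -6
N(b, x) = -10*x
q(K, r) = -10*K
(q(2, 7)*43)*(-19) = (-10*2*43)*(-19) = -20*43*(-19) = -860*(-19) = 16340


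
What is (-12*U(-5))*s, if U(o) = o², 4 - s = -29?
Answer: -9900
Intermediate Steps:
s = 33 (s = 4 - 1*(-29) = 4 + 29 = 33)
(-12*U(-5))*s = -12*(-5)²*33 = -12*25*33 = -300*33 = -9900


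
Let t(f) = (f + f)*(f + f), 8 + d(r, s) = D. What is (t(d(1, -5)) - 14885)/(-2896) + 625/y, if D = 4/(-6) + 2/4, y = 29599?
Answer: 977613209/192867084 ≈ 5.0688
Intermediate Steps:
D = -1/6 (D = 4*(-1/6) + 2*(1/4) = -2/3 + 1/2 = -1/6 ≈ -0.16667)
d(r, s) = -49/6 (d(r, s) = -8 - 1/6 = -49/6)
t(f) = 4*f**2 (t(f) = (2*f)*(2*f) = 4*f**2)
(t(d(1, -5)) - 14885)/(-2896) + 625/y = (4*(-49/6)**2 - 14885)/(-2896) + 625/29599 = (4*(2401/36) - 14885)*(-1/2896) + 625*(1/29599) = (2401/9 - 14885)*(-1/2896) + 625/29599 = -131564/9*(-1/2896) + 625/29599 = 32891/6516 + 625/29599 = 977613209/192867084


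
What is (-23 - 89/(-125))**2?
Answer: 7761796/15625 ≈ 496.75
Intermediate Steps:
(-23 - 89/(-125))**2 = (-23 - 89*(-1/125))**2 = (-23 + 89/125)**2 = (-2786/125)**2 = 7761796/15625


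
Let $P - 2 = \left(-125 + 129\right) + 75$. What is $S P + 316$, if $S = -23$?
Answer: $-1547$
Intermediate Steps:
$P = 81$ ($P = 2 + \left(\left(-125 + 129\right) + 75\right) = 2 + \left(4 + 75\right) = 2 + 79 = 81$)
$S P + 316 = \left(-23\right) 81 + 316 = -1863 + 316 = -1547$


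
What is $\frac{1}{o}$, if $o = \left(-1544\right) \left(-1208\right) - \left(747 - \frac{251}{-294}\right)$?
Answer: $\frac{294}{548134819} \approx 5.3636 \cdot 10^{-7}$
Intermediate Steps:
$o = \frac{548134819}{294}$ ($o = 1865152 + \left(-747 + 251 \left(- \frac{1}{294}\right)\right) = 1865152 - \frac{219869}{294} = \frac{548134819}{294} \approx 1.8644 \cdot 10^{6}$)
$\frac{1}{o} = \frac{1}{\frac{548134819}{294}} = \frac{294}{548134819}$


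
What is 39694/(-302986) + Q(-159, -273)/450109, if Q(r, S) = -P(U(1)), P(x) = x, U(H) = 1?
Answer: -8933464816/68188362737 ≈ -0.13101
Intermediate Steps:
Q(r, S) = -1 (Q(r, S) = -1*1 = -1)
39694/(-302986) + Q(-159, -273)/450109 = 39694/(-302986) - 1/450109 = 39694*(-1/302986) - 1*1/450109 = -19847/151493 - 1/450109 = -8933464816/68188362737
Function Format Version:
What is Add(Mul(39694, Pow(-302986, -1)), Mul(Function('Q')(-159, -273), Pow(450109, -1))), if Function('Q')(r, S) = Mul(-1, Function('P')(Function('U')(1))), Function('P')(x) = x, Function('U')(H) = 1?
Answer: Rational(-8933464816, 68188362737) ≈ -0.13101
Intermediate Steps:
Function('Q')(r, S) = -1 (Function('Q')(r, S) = Mul(-1, 1) = -1)
Add(Mul(39694, Pow(-302986, -1)), Mul(Function('Q')(-159, -273), Pow(450109, -1))) = Add(Mul(39694, Pow(-302986, -1)), Mul(-1, Pow(450109, -1))) = Add(Mul(39694, Rational(-1, 302986)), Mul(-1, Rational(1, 450109))) = Add(Rational(-19847, 151493), Rational(-1, 450109)) = Rational(-8933464816, 68188362737)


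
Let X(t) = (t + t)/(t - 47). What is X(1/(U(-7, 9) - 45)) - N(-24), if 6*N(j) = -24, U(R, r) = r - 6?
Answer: 7902/1975 ≈ 4.0010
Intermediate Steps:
U(R, r) = -6 + r
N(j) = -4 (N(j) = (⅙)*(-24) = -4)
X(t) = 2*t/(-47 + t) (X(t) = (2*t)/(-47 + t) = 2*t/(-47 + t))
X(1/(U(-7, 9) - 45)) - N(-24) = 2/(((-6 + 9) - 45)*(-47 + 1/((-6 + 9) - 45))) - 1*(-4) = 2/((3 - 45)*(-47 + 1/(3 - 45))) + 4 = 2/(-42*(-47 + 1/(-42))) + 4 = 2*(-1/42)/(-47 - 1/42) + 4 = 2*(-1/42)/(-1975/42) + 4 = 2*(-1/42)*(-42/1975) + 4 = 2/1975 + 4 = 7902/1975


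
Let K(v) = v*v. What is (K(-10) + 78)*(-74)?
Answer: -13172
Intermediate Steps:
K(v) = v²
(K(-10) + 78)*(-74) = ((-10)² + 78)*(-74) = (100 + 78)*(-74) = 178*(-74) = -13172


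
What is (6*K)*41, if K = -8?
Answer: -1968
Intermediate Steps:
(6*K)*41 = (6*(-8))*41 = -48*41 = -1968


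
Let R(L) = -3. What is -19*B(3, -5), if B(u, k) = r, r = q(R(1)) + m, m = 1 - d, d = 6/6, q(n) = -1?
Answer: 19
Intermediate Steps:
d = 1 (d = 6*(⅙) = 1)
m = 0 (m = 1 - 1*1 = 1 - 1 = 0)
r = -1 (r = -1 + 0 = -1)
B(u, k) = -1
-19*B(3, -5) = -19*(-1) = 19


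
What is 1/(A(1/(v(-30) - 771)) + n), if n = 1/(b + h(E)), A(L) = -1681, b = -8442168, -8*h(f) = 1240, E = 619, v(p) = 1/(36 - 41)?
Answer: -8442323/14191544964 ≈ -0.00059488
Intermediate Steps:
v(p) = -1/5 (v(p) = 1/(-5) = -1/5)
h(f) = -155 (h(f) = -1/8*1240 = -155)
n = -1/8442323 (n = 1/(-8442168 - 155) = 1/(-8442323) = -1/8442323 ≈ -1.1845e-7)
1/(A(1/(v(-30) - 771)) + n) = 1/(-1681 - 1/8442323) = 1/(-14191544964/8442323) = -8442323/14191544964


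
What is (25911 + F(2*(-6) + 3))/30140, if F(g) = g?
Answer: 12951/15070 ≈ 0.85939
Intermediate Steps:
(25911 + F(2*(-6) + 3))/30140 = (25911 + (2*(-6) + 3))/30140 = (25911 + (-12 + 3))*(1/30140) = (25911 - 9)*(1/30140) = 25902*(1/30140) = 12951/15070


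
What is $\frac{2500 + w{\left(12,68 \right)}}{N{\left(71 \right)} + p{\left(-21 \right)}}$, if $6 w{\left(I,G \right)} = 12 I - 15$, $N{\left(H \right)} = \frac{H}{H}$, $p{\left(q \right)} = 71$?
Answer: $\frac{1681}{48} \approx 35.021$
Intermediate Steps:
$N{\left(H \right)} = 1$
$w{\left(I,G \right)} = - \frac{5}{2} + 2 I$ ($w{\left(I,G \right)} = \frac{12 I - 15}{6} = \frac{-15 + 12 I}{6} = - \frac{5}{2} + 2 I$)
$\frac{2500 + w{\left(12,68 \right)}}{N{\left(71 \right)} + p{\left(-21 \right)}} = \frac{2500 + \left(- \frac{5}{2} + 2 \cdot 12\right)}{1 + 71} = \frac{2500 + \left(- \frac{5}{2} + 24\right)}{72} = \left(2500 + \frac{43}{2}\right) \frac{1}{72} = \frac{5043}{2} \cdot \frac{1}{72} = \frac{1681}{48}$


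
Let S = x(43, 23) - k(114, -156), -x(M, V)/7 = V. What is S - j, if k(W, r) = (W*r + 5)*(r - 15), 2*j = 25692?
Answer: -3053216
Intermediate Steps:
j = 12846 (j = (½)*25692 = 12846)
x(M, V) = -7*V
k(W, r) = (-15 + r)*(5 + W*r) (k(W, r) = (5 + W*r)*(-15 + r) = (-15 + r)*(5 + W*r))
S = -3040370 (S = -7*23 - (-75 + 5*(-156) + 114*(-156)² - 15*114*(-156)) = -161 - (-75 - 780 + 114*24336 + 266760) = -161 - (-75 - 780 + 2774304 + 266760) = -161 - 1*3040209 = -161 - 3040209 = -3040370)
S - j = -3040370 - 1*12846 = -3040370 - 12846 = -3053216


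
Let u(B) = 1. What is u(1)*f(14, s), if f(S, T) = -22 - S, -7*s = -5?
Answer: -36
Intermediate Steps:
s = 5/7 (s = -⅐*(-5) = 5/7 ≈ 0.71429)
u(1)*f(14, s) = 1*(-22 - 1*14) = 1*(-22 - 14) = 1*(-36) = -36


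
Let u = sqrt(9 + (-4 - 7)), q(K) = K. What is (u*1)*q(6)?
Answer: 6*I*sqrt(2) ≈ 8.4853*I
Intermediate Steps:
u = I*sqrt(2) (u = sqrt(9 - 11) = sqrt(-2) = I*sqrt(2) ≈ 1.4142*I)
(u*1)*q(6) = ((I*sqrt(2))*1)*6 = (I*sqrt(2))*6 = 6*I*sqrt(2)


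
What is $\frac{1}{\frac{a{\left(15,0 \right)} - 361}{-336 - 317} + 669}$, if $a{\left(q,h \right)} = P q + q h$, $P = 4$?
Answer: $\frac{653}{437158} \approx 0.0014937$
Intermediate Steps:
$a{\left(q,h \right)} = 4 q + h q$ ($a{\left(q,h \right)} = 4 q + q h = 4 q + h q$)
$\frac{1}{\frac{a{\left(15,0 \right)} - 361}{-336 - 317} + 669} = \frac{1}{\frac{15 \left(4 + 0\right) - 361}{-336 - 317} + 669} = \frac{1}{\frac{15 \cdot 4 - 361}{-653} + 669} = \frac{1}{\left(60 - 361\right) \left(- \frac{1}{653}\right) + 669} = \frac{1}{\left(-301\right) \left(- \frac{1}{653}\right) + 669} = \frac{1}{\frac{301}{653} + 669} = \frac{1}{\frac{437158}{653}} = \frac{653}{437158}$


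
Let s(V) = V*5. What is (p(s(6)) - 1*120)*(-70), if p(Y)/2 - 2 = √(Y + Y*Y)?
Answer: 8120 - 140*√930 ≈ 3850.6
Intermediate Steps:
s(V) = 5*V
p(Y) = 4 + 2*√(Y + Y²) (p(Y) = 4 + 2*√(Y + Y*Y) = 4 + 2*√(Y + Y²))
(p(s(6)) - 1*120)*(-70) = ((4 + 2*√((5*6)*(1 + 5*6))) - 1*120)*(-70) = ((4 + 2*√(30*(1 + 30))) - 120)*(-70) = ((4 + 2*√(30*31)) - 120)*(-70) = ((4 + 2*√930) - 120)*(-70) = (-116 + 2*√930)*(-70) = 8120 - 140*√930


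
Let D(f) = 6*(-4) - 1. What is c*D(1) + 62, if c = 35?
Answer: -813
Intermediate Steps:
D(f) = -25 (D(f) = -24 - 1 = -25)
c*D(1) + 62 = 35*(-25) + 62 = -875 + 62 = -813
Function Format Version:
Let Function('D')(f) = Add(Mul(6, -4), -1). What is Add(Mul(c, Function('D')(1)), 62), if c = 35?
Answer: -813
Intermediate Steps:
Function('D')(f) = -25 (Function('D')(f) = Add(-24, -1) = -25)
Add(Mul(c, Function('D')(1)), 62) = Add(Mul(35, -25), 62) = Add(-875, 62) = -813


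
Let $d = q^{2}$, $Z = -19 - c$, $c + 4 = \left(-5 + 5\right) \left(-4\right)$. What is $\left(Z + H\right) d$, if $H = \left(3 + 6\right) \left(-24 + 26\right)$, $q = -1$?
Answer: $3$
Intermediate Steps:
$c = -4$ ($c = -4 + \left(-5 + 5\right) \left(-4\right) = -4 + 0 \left(-4\right) = -4 + 0 = -4$)
$H = 18$ ($H = 9 \cdot 2 = 18$)
$Z = -15$ ($Z = -19 - -4 = -19 + 4 = -15$)
$d = 1$ ($d = \left(-1\right)^{2} = 1$)
$\left(Z + H\right) d = \left(-15 + 18\right) 1 = 3 \cdot 1 = 3$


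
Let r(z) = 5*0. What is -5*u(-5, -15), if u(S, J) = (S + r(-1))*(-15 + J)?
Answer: -750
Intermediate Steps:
r(z) = 0
u(S, J) = S*(-15 + J) (u(S, J) = (S + 0)*(-15 + J) = S*(-15 + J))
-5*u(-5, -15) = -(-25)*(-15 - 15) = -(-25)*(-30) = -5*150 = -750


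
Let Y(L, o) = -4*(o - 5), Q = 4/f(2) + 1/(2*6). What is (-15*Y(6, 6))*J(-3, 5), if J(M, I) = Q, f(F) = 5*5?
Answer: 73/5 ≈ 14.600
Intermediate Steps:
f(F) = 25
Q = 73/300 (Q = 4/25 + 1/(2*6) = 4*(1/25) + (½)*(⅙) = 4/25 + 1/12 = 73/300 ≈ 0.24333)
J(M, I) = 73/300
Y(L, o) = 20 - 4*o (Y(L, o) = -4*(-5 + o) = 20 - 4*o)
(-15*Y(6, 6))*J(-3, 5) = -15*(20 - 4*6)*(73/300) = -15*(20 - 24)*(73/300) = -15*(-4)*(73/300) = 60*(73/300) = 73/5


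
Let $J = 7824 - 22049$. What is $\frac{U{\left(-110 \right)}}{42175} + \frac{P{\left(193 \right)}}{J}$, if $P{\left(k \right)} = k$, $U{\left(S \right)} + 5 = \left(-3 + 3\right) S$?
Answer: $- \frac{328436}{23997575} \approx -0.013686$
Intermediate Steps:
$U{\left(S \right)} = -5$ ($U{\left(S \right)} = -5 + \left(-3 + 3\right) S = -5 + 0 S = -5 + 0 = -5$)
$J = -14225$ ($J = 7824 - 22049 = -14225$)
$\frac{U{\left(-110 \right)}}{42175} + \frac{P{\left(193 \right)}}{J} = - \frac{5}{42175} + \frac{193}{-14225} = \left(-5\right) \frac{1}{42175} + 193 \left(- \frac{1}{14225}\right) = - \frac{1}{8435} - \frac{193}{14225} = - \frac{328436}{23997575}$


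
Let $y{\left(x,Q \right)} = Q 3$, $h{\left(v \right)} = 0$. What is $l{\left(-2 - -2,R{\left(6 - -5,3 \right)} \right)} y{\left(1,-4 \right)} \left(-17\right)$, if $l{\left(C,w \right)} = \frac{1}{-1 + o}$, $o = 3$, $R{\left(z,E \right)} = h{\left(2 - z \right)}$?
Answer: $102$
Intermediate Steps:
$R{\left(z,E \right)} = 0$
$y{\left(x,Q \right)} = 3 Q$
$l{\left(C,w \right)} = \frac{1}{2}$ ($l{\left(C,w \right)} = \frac{1}{-1 + 3} = \frac{1}{2}$)
$l{\left(-2 - -2,R{\left(6 - -5,3 \right)} \right)} y{\left(1,-4 \right)} \left(-17\right) = \frac{3 \left(-4\right)}{2} \left(-17\right) = \frac{1}{2} \left(-12\right) \left(-17\right) = \left(-6\right) \left(-17\right) = 102$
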